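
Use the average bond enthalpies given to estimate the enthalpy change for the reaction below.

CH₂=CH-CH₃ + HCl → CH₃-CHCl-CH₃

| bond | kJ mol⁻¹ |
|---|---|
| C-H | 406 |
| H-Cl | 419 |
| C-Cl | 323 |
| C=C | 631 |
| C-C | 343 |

ΔH ≈ −22 kJ

Bonds broken (reactants):
  C-C: 1 × 343 = 343
  C-H: 6 × 406 = 2436
  C=C: 1 × 631 = 631
  H-Cl: 1 × 419 = 419
  Σ(broken) = 3829 kJ
Bonds formed (products):
  C-C: 2 × 343 = 686
  C-Cl: 1 × 323 = 323
  C-H: 7 × 406 = 2842
  Σ(formed) = 3851 kJ
ΔH = Σ(broken) − Σ(formed) = 3829 − 3851 = −22 kJ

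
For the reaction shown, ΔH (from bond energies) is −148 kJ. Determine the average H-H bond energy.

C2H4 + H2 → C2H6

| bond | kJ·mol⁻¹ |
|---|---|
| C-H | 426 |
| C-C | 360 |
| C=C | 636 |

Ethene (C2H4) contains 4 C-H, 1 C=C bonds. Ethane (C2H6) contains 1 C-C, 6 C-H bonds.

D(H-H) ≈ 428 kJ/mol

Let D be the H-H bond energy.
Σ(broken) = 4×426 + 1×636 + 1×D = 2340 + D
Σ(formed) = 1×360 + 6×426 = 2916
ΔH = Σ(broken) − Σ(formed) = (2340 + D) − (2916) = −576 + D
Setting this equal to −148 kJ gives D = 428 kJ/mol.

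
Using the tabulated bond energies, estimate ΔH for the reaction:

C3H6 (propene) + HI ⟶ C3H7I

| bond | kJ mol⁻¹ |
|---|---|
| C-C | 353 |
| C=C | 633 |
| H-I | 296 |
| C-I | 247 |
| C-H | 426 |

ΔH ≈ −97 kJ

Bonds broken (reactants):
  C-C: 1 × 353 = 353
  C-H: 6 × 426 = 2556
  C=C: 1 × 633 = 633
  H-I: 1 × 296 = 296
  Σ(broken) = 3838 kJ
Bonds formed (products):
  C-C: 2 × 353 = 706
  C-H: 7 × 426 = 2982
  C-I: 1 × 247 = 247
  Σ(formed) = 3935 kJ
ΔH = Σ(broken) − Σ(formed) = 3838 − 3935 = −97 kJ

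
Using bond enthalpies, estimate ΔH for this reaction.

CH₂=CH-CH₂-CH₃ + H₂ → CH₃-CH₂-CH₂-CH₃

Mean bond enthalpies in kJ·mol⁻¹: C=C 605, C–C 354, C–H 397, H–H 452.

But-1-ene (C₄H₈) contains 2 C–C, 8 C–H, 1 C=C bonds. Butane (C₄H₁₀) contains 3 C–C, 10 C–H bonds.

ΔH ≈ −91 kJ

Bonds broken (reactants):
  C–C: 2 × 354 = 708
  C–H: 8 × 397 = 3176
  C=C: 1 × 605 = 605
  H–H: 1 × 452 = 452
  Σ(broken) = 4941 kJ
Bonds formed (products):
  C–C: 3 × 354 = 1062
  C–H: 10 × 397 = 3970
  Σ(formed) = 5032 kJ
ΔH = Σ(broken) − Σ(formed) = 4941 − 5032 = −91 kJ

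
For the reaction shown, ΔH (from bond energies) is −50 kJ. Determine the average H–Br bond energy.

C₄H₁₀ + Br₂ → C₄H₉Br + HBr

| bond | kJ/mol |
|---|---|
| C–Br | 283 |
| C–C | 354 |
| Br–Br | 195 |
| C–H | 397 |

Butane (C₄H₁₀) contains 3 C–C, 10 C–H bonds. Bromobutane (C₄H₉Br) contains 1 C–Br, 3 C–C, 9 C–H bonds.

D(H–Br) ≈ 359 kJ/mol

Let D be the H–Br bond energy.
Σ(broken) = 1×195 + 3×354 + 10×397 = 5227
Σ(formed) = 1×283 + 3×354 + 9×397 + 1×D = 4918 + D
ΔH = Σ(broken) − Σ(formed) = (5227) − (4918 + D) = +309 − D
Setting this equal to −50 kJ gives D = 359 kJ/mol.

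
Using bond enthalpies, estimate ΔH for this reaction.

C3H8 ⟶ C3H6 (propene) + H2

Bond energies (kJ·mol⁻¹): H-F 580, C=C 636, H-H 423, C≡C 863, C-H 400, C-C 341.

ΔH ≈ +82 kJ

Bonds broken (reactants):
  C-C: 2 × 341 = 682
  C-H: 8 × 400 = 3200
  Σ(broken) = 3882 kJ
Bonds formed (products):
  C-C: 1 × 341 = 341
  C-H: 6 × 400 = 2400
  C=C: 1 × 636 = 636
  H-H: 1 × 423 = 423
  Σ(formed) = 3800 kJ
ΔH = Σ(broken) − Σ(formed) = 3882 − 3800 = +82 kJ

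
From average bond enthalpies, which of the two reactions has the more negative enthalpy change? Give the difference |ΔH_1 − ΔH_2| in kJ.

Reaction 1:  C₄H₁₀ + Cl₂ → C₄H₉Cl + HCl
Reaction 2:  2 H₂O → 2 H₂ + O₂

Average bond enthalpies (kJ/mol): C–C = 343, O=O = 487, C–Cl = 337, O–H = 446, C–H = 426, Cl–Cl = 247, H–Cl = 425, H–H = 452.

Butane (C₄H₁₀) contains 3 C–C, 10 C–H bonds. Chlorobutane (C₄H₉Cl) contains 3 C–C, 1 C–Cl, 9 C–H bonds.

Reaction 1, by 482 kJ

Reaction 1:
  Bonds broken (reactants):
    C–C: 3 × 343 = 1029
    C–H: 10 × 426 = 4260
    Cl–Cl: 1 × 247 = 247
    Σ(broken) = 5536 kJ
  Bonds formed (products):
    C–C: 3 × 343 = 1029
    C–Cl: 1 × 337 = 337
    C–H: 9 × 426 = 3834
    H–Cl: 1 × 425 = 425
    Σ(formed) = 5625 kJ
  ΔH_1 = 5536 − 5625 = −89 kJ
Reaction 2:
  Bonds broken (reactants):
    O–H: 4 × 446 = 1784
    Σ(broken) = 1784 kJ
  Bonds formed (products):
    H–H: 2 × 452 = 904
    O=O: 1 × 487 = 487
    Σ(formed) = 1391 kJ
  ΔH_2 = 1784 − 1391 = +393 kJ
ΔH_1 − ΔH_2 = −482 kJ, so reaction 1 has the more negative ΔH; |ΔH_1 − ΔH_2| = 482 kJ.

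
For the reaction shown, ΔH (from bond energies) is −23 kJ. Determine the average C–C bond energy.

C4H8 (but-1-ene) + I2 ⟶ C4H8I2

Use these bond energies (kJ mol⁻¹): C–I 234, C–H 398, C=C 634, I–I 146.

D(C–C) ≈ 335 kJ/mol

Let D be the C–C bond energy.
Σ(broken) = 2×D + 8×398 + 1×634 + 1×146 = 3964 + 2D
Σ(formed) = 3×D + 8×398 + 2×234 = 3652 + 3D
ΔH = Σ(broken) − Σ(formed) = (3964 + 2D) − (3652 + 3D) = +312 − D
Setting this equal to −23 kJ gives D = 335 kJ/mol.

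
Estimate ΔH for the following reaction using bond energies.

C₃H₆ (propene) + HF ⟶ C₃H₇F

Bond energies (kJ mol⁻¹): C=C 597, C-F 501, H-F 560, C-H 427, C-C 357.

ΔH ≈ −128 kJ

Bonds broken (reactants):
  C-C: 1 × 357 = 357
  C-H: 6 × 427 = 2562
  C=C: 1 × 597 = 597
  H-F: 1 × 560 = 560
  Σ(broken) = 4076 kJ
Bonds formed (products):
  C-C: 2 × 357 = 714
  C-F: 1 × 501 = 501
  C-H: 7 × 427 = 2989
  Σ(formed) = 4204 kJ
ΔH = Σ(broken) − Σ(formed) = 4076 − 4204 = −128 kJ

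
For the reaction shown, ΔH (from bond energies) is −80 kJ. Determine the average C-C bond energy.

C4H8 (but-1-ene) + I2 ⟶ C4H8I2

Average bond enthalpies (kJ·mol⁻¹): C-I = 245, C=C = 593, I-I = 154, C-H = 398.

D(C-C) ≈ 337 kJ/mol

Let D be the C-C bond energy.
Σ(broken) = 2×D + 8×398 + 1×593 + 1×154 = 3931 + 2D
Σ(formed) = 3×D + 8×398 + 2×245 = 3674 + 3D
ΔH = Σ(broken) − Σ(formed) = (3931 + 2D) − (3674 + 3D) = +257 − D
Setting this equal to −80 kJ gives D = 337 kJ/mol.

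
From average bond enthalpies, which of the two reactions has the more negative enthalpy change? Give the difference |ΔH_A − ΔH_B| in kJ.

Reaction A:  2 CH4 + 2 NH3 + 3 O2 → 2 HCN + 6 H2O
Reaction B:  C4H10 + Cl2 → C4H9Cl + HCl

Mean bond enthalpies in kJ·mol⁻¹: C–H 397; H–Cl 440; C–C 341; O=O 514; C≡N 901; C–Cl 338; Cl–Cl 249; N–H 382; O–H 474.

Reaction A, by 1142 kJ

Reaction A:
  Bonds broken (reactants):
    C–H: 8 × 397 = 3176
    N–H: 6 × 382 = 2292
    O=O: 3 × 514 = 1542
    Σ(broken) = 7010 kJ
  Bonds formed (products):
    C≡N: 2 × 901 = 1802
    C–H: 2 × 397 = 794
    O–H: 12 × 474 = 5688
    Σ(formed) = 8284 kJ
  ΔH_A = 7010 − 8284 = −1274 kJ
Reaction B:
  Bonds broken (reactants):
    C–C: 3 × 341 = 1023
    C–H: 10 × 397 = 3970
    Cl–Cl: 1 × 249 = 249
    Σ(broken) = 5242 kJ
  Bonds formed (products):
    C–C: 3 × 341 = 1023
    C–Cl: 1 × 338 = 338
    C–H: 9 × 397 = 3573
    H–Cl: 1 × 440 = 440
    Σ(formed) = 5374 kJ
  ΔH_B = 5242 − 5374 = −132 kJ
ΔH_A − ΔH_B = −1142 kJ, so reaction A has the more negative ΔH; |ΔH_A − ΔH_B| = 1142 kJ.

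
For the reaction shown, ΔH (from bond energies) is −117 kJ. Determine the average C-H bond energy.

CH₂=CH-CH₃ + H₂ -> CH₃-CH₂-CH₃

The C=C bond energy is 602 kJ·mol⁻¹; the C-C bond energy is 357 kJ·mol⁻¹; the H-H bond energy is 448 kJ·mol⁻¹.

D(C-H) ≈ 405 kJ/mol

Let D be the C-H bond energy.
Σ(broken) = 1×357 + 6×D + 1×602 + 1×448 = 1407 + 6D
Σ(formed) = 2×357 + 8×D = 714 + 8D
ΔH = Σ(broken) − Σ(formed) = (1407 + 6D) − (714 + 8D) = +693 − 2D
Setting this equal to −117 kJ gives 2D = 810, so D = 405 kJ/mol.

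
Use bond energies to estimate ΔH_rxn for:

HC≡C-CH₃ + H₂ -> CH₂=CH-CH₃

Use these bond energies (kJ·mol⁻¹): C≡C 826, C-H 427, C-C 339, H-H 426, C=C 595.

Bonds broken (reactants):
  C≡C: 1 × 826 = 826
  C-C: 1 × 339 = 339
  C-H: 4 × 427 = 1708
  H-H: 1 × 426 = 426
  Σ(broken) = 3299 kJ
Bonds formed (products):
  C-C: 1 × 339 = 339
  C-H: 6 × 427 = 2562
  C=C: 1 × 595 = 595
  Σ(formed) = 3496 kJ
ΔH = Σ(broken) − Σ(formed) = 3299 − 3496 = −197 kJ

ΔH ≈ −197 kJ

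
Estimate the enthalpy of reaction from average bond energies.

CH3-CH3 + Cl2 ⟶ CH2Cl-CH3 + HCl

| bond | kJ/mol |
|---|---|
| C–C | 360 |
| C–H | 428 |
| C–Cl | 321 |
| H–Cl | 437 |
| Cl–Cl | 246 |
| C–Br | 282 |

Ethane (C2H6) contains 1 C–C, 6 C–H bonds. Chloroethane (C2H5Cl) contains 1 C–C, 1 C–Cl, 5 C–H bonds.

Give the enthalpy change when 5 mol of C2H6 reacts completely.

ΔH = −420 kJ

Bonds broken (reactants):
  C–C: 1 × 360 = 360
  C–H: 6 × 428 = 2568
  Cl–Cl: 1 × 246 = 246
  Σ(broken) = 3174 kJ
Bonds formed (products):
  C–C: 1 × 360 = 360
  C–Cl: 1 × 321 = 321
  C–H: 5 × 428 = 2140
  H–Cl: 1 × 437 = 437
  Σ(formed) = 3258 kJ
ΔH = Σ(broken) − Σ(formed) = 3174 − 3258 = −84 kJ
For 5× the reaction as written: 5 × (−84) = −420 kJ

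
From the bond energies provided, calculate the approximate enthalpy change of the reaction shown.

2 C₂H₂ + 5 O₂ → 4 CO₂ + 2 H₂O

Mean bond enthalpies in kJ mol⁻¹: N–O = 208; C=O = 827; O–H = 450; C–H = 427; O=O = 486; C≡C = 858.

ΔH ≈ −2562 kJ

Bonds broken (reactants):
  C≡C: 2 × 858 = 1716
  C–H: 4 × 427 = 1708
  O=O: 5 × 486 = 2430
  Σ(broken) = 5854 kJ
Bonds formed (products):
  C=O: 8 × 827 = 6616
  O–H: 4 × 450 = 1800
  Σ(formed) = 8416 kJ
ΔH = Σ(broken) − Σ(formed) = 5854 − 8416 = −2562 kJ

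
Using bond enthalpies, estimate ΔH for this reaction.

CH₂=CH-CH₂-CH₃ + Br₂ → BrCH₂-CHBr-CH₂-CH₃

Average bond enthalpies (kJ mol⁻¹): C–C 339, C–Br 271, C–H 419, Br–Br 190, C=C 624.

ΔH ≈ −67 kJ

Bonds broken (reactants):
  Br–Br: 1 × 190 = 190
  C–C: 2 × 339 = 678
  C–H: 8 × 419 = 3352
  C=C: 1 × 624 = 624
  Σ(broken) = 4844 kJ
Bonds formed (products):
  C–Br: 2 × 271 = 542
  C–C: 3 × 339 = 1017
  C–H: 8 × 419 = 3352
  Σ(formed) = 4911 kJ
ΔH = Σ(broken) − Σ(formed) = 4844 − 4911 = −67 kJ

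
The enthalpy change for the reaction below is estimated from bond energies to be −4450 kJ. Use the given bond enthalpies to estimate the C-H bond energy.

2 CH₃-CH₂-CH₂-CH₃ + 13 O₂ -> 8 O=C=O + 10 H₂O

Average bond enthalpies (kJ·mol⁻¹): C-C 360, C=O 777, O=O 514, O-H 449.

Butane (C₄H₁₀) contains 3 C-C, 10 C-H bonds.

D(C-H) ≈ 406 kJ/mol

Let D be the C-H bond energy.
Σ(broken) = 6×360 + 20×D + 13×514 = 8842 + 20D
Σ(formed) = 16×777 + 20×449 = 21412
ΔH = Σ(broken) − Σ(formed) = (8842 + 20D) − (21412) = −12570 + 20D
Setting this equal to −4450 kJ gives 20D = 8120, so D = 406 kJ/mol.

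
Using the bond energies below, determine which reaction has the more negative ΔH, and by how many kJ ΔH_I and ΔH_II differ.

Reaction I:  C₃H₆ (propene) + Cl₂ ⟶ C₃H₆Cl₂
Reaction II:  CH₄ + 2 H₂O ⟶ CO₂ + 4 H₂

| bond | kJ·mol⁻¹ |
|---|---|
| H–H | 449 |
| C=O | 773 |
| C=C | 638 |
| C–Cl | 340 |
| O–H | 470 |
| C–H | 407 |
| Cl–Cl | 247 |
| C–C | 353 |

Reaction I:
  Bonds broken (reactants):
    C–C: 1 × 353 = 353
    C–H: 6 × 407 = 2442
    C=C: 1 × 638 = 638
    Cl–Cl: 1 × 247 = 247
    Σ(broken) = 3680 kJ
  Bonds formed (products):
    C–C: 2 × 353 = 706
    C–Cl: 2 × 340 = 680
    C–H: 6 × 407 = 2442
    Σ(formed) = 3828 kJ
  ΔH_I = 3680 − 3828 = −148 kJ
Reaction II:
  Bonds broken (reactants):
    C–H: 4 × 407 = 1628
    O–H: 4 × 470 = 1880
    Σ(broken) = 3508 kJ
  Bonds formed (products):
    C=O: 2 × 773 = 1546
    H–H: 4 × 449 = 1796
    Σ(formed) = 3342 kJ
  ΔH_II = 3508 − 3342 = +166 kJ
ΔH_I − ΔH_II = −314 kJ, so reaction I has the more negative ΔH; |ΔH_I − ΔH_II| = 314 kJ.

Reaction I, by 314 kJ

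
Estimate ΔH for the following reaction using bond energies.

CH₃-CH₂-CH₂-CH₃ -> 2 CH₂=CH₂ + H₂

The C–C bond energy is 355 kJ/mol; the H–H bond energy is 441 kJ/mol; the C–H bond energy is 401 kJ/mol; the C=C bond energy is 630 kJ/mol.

Bonds broken (reactants):
  C–C: 3 × 355 = 1065
  C–H: 10 × 401 = 4010
  Σ(broken) = 5075 kJ
Bonds formed (products):
  C–H: 8 × 401 = 3208
  C=C: 2 × 630 = 1260
  H–H: 1 × 441 = 441
  Σ(formed) = 4909 kJ
ΔH = Σ(broken) − Σ(formed) = 5075 − 4909 = +166 kJ

ΔH ≈ +166 kJ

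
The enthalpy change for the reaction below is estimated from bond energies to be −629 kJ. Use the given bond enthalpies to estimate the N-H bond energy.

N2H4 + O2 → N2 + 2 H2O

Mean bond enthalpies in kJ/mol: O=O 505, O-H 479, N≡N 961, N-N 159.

Let D be the N-H bond energy.
Σ(broken) = 4×D + 1×159 + 1×505 = 664 + 4D
Σ(formed) = 1×961 + 4×479 = 2877
ΔH = Σ(broken) − Σ(formed) = (664 + 4D) − (2877) = −2213 + 4D
Setting this equal to −629 kJ gives 4D = 1584, so D = 396 kJ/mol.

D(N-H) ≈ 396 kJ/mol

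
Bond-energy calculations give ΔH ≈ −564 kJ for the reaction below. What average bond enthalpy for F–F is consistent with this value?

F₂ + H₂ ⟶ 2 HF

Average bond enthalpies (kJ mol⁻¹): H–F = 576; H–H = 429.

Let D be the F–F bond energy.
Σ(broken) = 1×D + 1×429 = 429 + D
Σ(formed) = 2×576 = 1152
ΔH = Σ(broken) − Σ(formed) = (429 + D) − (1152) = −723 + D
Setting this equal to −564 kJ gives D = 159 kJ/mol.

D(F–F) ≈ 159 kJ/mol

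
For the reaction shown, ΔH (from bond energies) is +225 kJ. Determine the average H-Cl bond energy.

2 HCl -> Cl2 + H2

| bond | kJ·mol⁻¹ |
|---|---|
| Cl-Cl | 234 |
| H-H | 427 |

Let D be the H-Cl bond energy.
Σ(broken) = 2×D = 2D
Σ(formed) = 1×234 + 1×427 = 661
ΔH = Σ(broken) − Σ(formed) = (2D) − (661) = −661 + 2D
Setting this equal to +225 kJ gives 2D = 886, so D = 443 kJ/mol.

D(H-Cl) ≈ 443 kJ/mol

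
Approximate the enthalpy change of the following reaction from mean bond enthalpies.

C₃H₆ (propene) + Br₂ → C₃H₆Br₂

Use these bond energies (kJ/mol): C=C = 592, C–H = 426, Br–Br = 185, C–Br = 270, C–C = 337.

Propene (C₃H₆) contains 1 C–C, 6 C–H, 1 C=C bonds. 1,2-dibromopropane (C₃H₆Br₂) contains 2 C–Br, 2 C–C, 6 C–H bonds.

Bonds broken (reactants):
  Br–Br: 1 × 185 = 185
  C–C: 1 × 337 = 337
  C–H: 6 × 426 = 2556
  C=C: 1 × 592 = 592
  Σ(broken) = 3670 kJ
Bonds formed (products):
  C–Br: 2 × 270 = 540
  C–C: 2 × 337 = 674
  C–H: 6 × 426 = 2556
  Σ(formed) = 3770 kJ
ΔH = Σ(broken) − Σ(formed) = 3670 − 3770 = −100 kJ

ΔH ≈ −100 kJ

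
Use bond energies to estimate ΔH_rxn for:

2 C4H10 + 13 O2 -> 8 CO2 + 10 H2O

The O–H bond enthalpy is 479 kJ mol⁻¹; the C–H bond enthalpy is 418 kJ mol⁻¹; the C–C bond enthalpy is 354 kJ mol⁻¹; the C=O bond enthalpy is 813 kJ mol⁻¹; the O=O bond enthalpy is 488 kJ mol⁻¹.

Bonds broken (reactants):
  C–C: 6 × 354 = 2124
  C–H: 20 × 418 = 8360
  O=O: 13 × 488 = 6344
  Σ(broken) = 16828 kJ
Bonds formed (products):
  C=O: 16 × 813 = 13008
  O–H: 20 × 479 = 9580
  Σ(formed) = 22588 kJ
ΔH = Σ(broken) − Σ(formed) = 16828 − 22588 = −5760 kJ

ΔH ≈ −5760 kJ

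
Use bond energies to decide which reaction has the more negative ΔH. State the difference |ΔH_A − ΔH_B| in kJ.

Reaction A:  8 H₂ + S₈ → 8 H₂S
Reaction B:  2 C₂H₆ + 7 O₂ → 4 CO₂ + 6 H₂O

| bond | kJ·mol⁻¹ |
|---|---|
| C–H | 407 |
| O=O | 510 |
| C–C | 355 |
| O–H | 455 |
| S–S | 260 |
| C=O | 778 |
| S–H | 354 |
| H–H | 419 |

Reaction B, by 2288 kJ

Reaction A:
  Bonds broken (reactants):
    H–H: 8 × 419 = 3352
    S–S: 8 × 260 = 2080
    Σ(broken) = 5432 kJ
  Bonds formed (products):
    S–H: 16 × 354 = 5664
    Σ(formed) = 5664 kJ
  ΔH_A = 5432 − 5664 = −232 kJ
Reaction B:
  Bonds broken (reactants):
    C–C: 2 × 355 = 710
    C–H: 12 × 407 = 4884
    O=O: 7 × 510 = 3570
    Σ(broken) = 9164 kJ
  Bonds formed (products):
    C=O: 8 × 778 = 6224
    O–H: 12 × 455 = 5460
    Σ(formed) = 11684 kJ
  ΔH_B = 9164 − 11684 = −2520 kJ
ΔH_A − ΔH_B = +2288 kJ, so reaction B has the more negative ΔH; |ΔH_A − ΔH_B| = 2288 kJ.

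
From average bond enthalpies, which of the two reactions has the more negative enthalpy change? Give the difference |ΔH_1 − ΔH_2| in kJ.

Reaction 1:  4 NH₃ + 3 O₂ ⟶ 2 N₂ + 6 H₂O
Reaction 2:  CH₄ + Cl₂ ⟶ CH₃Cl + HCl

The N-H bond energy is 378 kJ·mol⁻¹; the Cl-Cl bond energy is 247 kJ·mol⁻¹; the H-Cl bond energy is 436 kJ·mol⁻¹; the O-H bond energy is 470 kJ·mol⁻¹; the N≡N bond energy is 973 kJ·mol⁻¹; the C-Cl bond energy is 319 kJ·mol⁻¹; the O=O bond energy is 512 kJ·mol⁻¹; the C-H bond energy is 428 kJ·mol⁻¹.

Reaction 1:
  Bonds broken (reactants):
    N-H: 12 × 378 = 4536
    O=O: 3 × 512 = 1536
    Σ(broken) = 6072 kJ
  Bonds formed (products):
    N≡N: 2 × 973 = 1946
    O-H: 12 × 470 = 5640
    Σ(formed) = 7586 kJ
  ΔH_1 = 6072 − 7586 = −1514 kJ
Reaction 2:
  Bonds broken (reactants):
    C-H: 4 × 428 = 1712
    Cl-Cl: 1 × 247 = 247
    Σ(broken) = 1959 kJ
  Bonds formed (products):
    C-Cl: 1 × 319 = 319
    C-H: 3 × 428 = 1284
    H-Cl: 1 × 436 = 436
    Σ(formed) = 2039 kJ
  ΔH_2 = 1959 − 2039 = −80 kJ
ΔH_1 − ΔH_2 = −1434 kJ, so reaction 1 has the more negative ΔH; |ΔH_1 − ΔH_2| = 1434 kJ.

Reaction 1, by 1434 kJ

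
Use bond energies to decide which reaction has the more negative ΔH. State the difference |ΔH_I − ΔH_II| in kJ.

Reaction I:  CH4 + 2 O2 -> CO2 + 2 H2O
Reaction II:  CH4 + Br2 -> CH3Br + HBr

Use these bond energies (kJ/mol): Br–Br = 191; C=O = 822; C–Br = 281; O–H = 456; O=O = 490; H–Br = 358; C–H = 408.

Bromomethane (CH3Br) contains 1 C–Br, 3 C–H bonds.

Reaction I, by 816 kJ

Reaction I:
  Bonds broken (reactants):
    C–H: 4 × 408 = 1632
    O=O: 2 × 490 = 980
    Σ(broken) = 2612 kJ
  Bonds formed (products):
    C=O: 2 × 822 = 1644
    O–H: 4 × 456 = 1824
    Σ(formed) = 3468 kJ
  ΔH_I = 2612 − 3468 = −856 kJ
Reaction II:
  Bonds broken (reactants):
    Br–Br: 1 × 191 = 191
    C–H: 4 × 408 = 1632
    Σ(broken) = 1823 kJ
  Bonds formed (products):
    C–Br: 1 × 281 = 281
    C–H: 3 × 408 = 1224
    H–Br: 1 × 358 = 358
    Σ(formed) = 1863 kJ
  ΔH_II = 1823 − 1863 = −40 kJ
ΔH_I − ΔH_II = −816 kJ, so reaction I has the more negative ΔH; |ΔH_I − ΔH_II| = 816 kJ.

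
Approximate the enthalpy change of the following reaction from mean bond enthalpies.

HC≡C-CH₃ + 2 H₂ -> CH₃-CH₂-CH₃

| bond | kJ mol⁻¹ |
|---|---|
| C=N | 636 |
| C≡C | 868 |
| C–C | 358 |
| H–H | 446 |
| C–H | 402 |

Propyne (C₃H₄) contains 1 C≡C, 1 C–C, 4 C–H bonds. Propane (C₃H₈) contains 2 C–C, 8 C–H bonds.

ΔH ≈ −206 kJ

Bonds broken (reactants):
  C≡C: 1 × 868 = 868
  C–C: 1 × 358 = 358
  C–H: 4 × 402 = 1608
  H–H: 2 × 446 = 892
  Σ(broken) = 3726 kJ
Bonds formed (products):
  C–C: 2 × 358 = 716
  C–H: 8 × 402 = 3216
  Σ(formed) = 3932 kJ
ΔH = Σ(broken) − Σ(formed) = 3726 − 3932 = −206 kJ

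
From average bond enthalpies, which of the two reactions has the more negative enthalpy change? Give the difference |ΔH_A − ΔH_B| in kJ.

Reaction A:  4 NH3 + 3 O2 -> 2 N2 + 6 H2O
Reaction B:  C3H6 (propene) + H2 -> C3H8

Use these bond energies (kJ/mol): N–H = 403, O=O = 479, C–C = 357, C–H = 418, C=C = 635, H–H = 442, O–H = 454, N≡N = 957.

Reaction A:
  Bonds broken (reactants):
    N–H: 12 × 403 = 4836
    O=O: 3 × 479 = 1437
    Σ(broken) = 6273 kJ
  Bonds formed (products):
    N≡N: 2 × 957 = 1914
    O–H: 12 × 454 = 5448
    Σ(formed) = 7362 kJ
  ΔH_A = 6273 − 7362 = −1089 kJ
Reaction B:
  Bonds broken (reactants):
    C–C: 1 × 357 = 357
    C–H: 6 × 418 = 2508
    C=C: 1 × 635 = 635
    H–H: 1 × 442 = 442
    Σ(broken) = 3942 kJ
  Bonds formed (products):
    C–C: 2 × 357 = 714
    C–H: 8 × 418 = 3344
    Σ(formed) = 4058 kJ
  ΔH_B = 3942 − 4058 = −116 kJ
ΔH_A − ΔH_B = −973 kJ, so reaction A has the more negative ΔH; |ΔH_A − ΔH_B| = 973 kJ.

Reaction A, by 973 kJ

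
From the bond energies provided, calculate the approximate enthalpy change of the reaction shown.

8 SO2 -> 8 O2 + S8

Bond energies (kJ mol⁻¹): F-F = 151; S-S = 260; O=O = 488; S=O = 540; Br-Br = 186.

Bonds broken (reactants):
  S=O: 16 × 540 = 8640
  Σ(broken) = 8640 kJ
Bonds formed (products):
  O=O: 8 × 488 = 3904
  S-S: 8 × 260 = 2080
  Σ(formed) = 5984 kJ
ΔH = Σ(broken) − Σ(formed) = 8640 − 5984 = +2656 kJ

ΔH ≈ +2656 kJ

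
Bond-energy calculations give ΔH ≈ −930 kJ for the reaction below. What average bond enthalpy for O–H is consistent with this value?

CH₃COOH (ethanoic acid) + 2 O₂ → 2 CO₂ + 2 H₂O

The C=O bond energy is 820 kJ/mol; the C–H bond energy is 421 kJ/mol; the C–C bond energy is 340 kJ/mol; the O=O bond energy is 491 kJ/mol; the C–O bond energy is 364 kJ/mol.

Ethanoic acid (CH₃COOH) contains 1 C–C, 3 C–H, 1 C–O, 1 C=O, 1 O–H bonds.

Let D be the O–H bond energy.
Σ(broken) = 1×340 + 3×421 + 1×364 + 1×820 + 1×D + 2×491 = 3769 + D
Σ(formed) = 4×820 + 4×D = 3280 + 4D
ΔH = Σ(broken) − Σ(formed) = (3769 + D) − (3280 + 4D) = +489 − 3D
Setting this equal to −930 kJ gives 3D = 1419, so D = 473 kJ/mol.

D(O–H) ≈ 473 kJ/mol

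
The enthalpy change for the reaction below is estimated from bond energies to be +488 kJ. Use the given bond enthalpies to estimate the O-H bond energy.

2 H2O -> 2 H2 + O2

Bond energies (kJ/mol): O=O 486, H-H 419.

Let D be the O-H bond energy.
Σ(broken) = 4×D = 4D
Σ(formed) = 2×419 + 1×486 = 1324
ΔH = Σ(broken) − Σ(formed) = (4D) − (1324) = −1324 + 4D
Setting this equal to +488 kJ gives 4D = 1812, so D = 453 kJ/mol.

D(O-H) ≈ 453 kJ/mol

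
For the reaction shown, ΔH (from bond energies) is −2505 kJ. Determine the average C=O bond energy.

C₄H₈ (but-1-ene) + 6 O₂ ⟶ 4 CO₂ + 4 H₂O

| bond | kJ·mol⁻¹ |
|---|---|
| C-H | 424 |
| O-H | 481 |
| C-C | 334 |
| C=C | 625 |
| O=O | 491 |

Let D be the C=O bond energy.
Σ(broken) = 2×334 + 8×424 + 1×625 + 6×491 = 7631
Σ(formed) = 8×D + 8×481 = 3848 + 8D
ΔH = Σ(broken) − Σ(formed) = (7631) − (3848 + 8D) = +3783 − 8D
Setting this equal to −2505 kJ gives 8D = 6288, so D = 786 kJ/mol.

D(C=O) ≈ 786 kJ/mol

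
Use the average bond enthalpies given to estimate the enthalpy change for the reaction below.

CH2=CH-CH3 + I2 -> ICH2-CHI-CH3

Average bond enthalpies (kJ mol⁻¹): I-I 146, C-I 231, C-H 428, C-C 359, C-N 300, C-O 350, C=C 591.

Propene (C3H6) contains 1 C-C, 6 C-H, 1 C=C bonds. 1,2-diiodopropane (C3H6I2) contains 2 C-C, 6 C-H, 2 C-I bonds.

Bonds broken (reactants):
  C-C: 1 × 359 = 359
  C-H: 6 × 428 = 2568
  C=C: 1 × 591 = 591
  I-I: 1 × 146 = 146
  Σ(broken) = 3664 kJ
Bonds formed (products):
  C-C: 2 × 359 = 718
  C-H: 6 × 428 = 2568
  C-I: 2 × 231 = 462
  Σ(formed) = 3748 kJ
ΔH = Σ(broken) − Σ(formed) = 3664 − 3748 = −84 kJ

ΔH ≈ −84 kJ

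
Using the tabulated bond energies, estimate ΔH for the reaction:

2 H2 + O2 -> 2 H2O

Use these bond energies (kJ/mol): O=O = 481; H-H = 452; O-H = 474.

ΔH ≈ −511 kJ

Bonds broken (reactants):
  H-H: 2 × 452 = 904
  O=O: 1 × 481 = 481
  Σ(broken) = 1385 kJ
Bonds formed (products):
  O-H: 4 × 474 = 1896
  Σ(formed) = 1896 kJ
ΔH = Σ(broken) − Σ(formed) = 1385 − 1896 = −511 kJ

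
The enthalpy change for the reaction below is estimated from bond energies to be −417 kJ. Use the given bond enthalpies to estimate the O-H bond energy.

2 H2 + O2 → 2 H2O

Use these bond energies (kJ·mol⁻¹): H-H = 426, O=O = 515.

Let D be the O-H bond energy.
Σ(broken) = 2×426 + 1×515 = 1367
Σ(formed) = 4×D = 4D
ΔH = Σ(broken) − Σ(formed) = (1367) − (4D) = +1367 − 4D
Setting this equal to −417 kJ gives 4D = 1784, so D = 446 kJ/mol.

D(O-H) ≈ 446 kJ/mol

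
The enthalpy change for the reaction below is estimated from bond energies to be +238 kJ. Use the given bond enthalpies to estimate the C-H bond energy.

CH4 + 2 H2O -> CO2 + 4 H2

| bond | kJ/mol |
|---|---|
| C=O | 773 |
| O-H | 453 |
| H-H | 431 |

D(C-H) ≈ 424 kJ/mol

Let D be the C-H bond energy.
Σ(broken) = 4×D + 4×453 = 1812 + 4D
Σ(formed) = 2×773 + 4×431 = 3270
ΔH = Σ(broken) − Σ(formed) = (1812 + 4D) − (3270) = −1458 + 4D
Setting this equal to +238 kJ gives 4D = 1696, so D = 424 kJ/mol.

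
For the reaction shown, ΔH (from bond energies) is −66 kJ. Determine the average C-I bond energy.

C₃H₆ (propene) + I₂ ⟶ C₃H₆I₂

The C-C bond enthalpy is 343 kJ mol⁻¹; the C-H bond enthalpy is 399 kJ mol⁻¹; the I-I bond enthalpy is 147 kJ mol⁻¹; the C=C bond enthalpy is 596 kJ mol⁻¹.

D(C-I) ≈ 233 kJ/mol

Let D be the C-I bond energy.
Σ(broken) = 1×343 + 6×399 + 1×596 + 1×147 = 3480
Σ(formed) = 2×343 + 6×399 + 2×D = 3080 + 2D
ΔH = Σ(broken) − Σ(formed) = (3480) − (3080 + 2D) = +400 − 2D
Setting this equal to −66 kJ gives 2D = 466, so D = 233 kJ/mol.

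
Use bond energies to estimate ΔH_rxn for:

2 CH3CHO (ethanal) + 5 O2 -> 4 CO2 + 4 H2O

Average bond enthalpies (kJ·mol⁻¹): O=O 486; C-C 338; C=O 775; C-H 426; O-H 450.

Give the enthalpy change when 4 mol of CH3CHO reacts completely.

Bonds broken (reactants):
  C-C: 2 × 338 = 676
  C-H: 8 × 426 = 3408
  C=O: 2 × 775 = 1550
  O=O: 5 × 486 = 2430
  Σ(broken) = 8064 kJ
Bonds formed (products):
  C=O: 8 × 775 = 6200
  O-H: 8 × 450 = 3600
  Σ(formed) = 9800 kJ
ΔH = Σ(broken) − Σ(formed) = 8064 − 9800 = −1736 kJ
For 2× the reaction as written: 2 × (−1736) = −3472 kJ

ΔH = −3472 kJ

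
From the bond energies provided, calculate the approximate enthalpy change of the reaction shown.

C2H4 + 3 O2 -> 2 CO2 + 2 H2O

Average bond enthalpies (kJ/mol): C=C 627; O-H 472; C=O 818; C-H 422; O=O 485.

Bonds broken (reactants):
  C-H: 4 × 422 = 1688
  C=C: 1 × 627 = 627
  O=O: 3 × 485 = 1455
  Σ(broken) = 3770 kJ
Bonds formed (products):
  C=O: 4 × 818 = 3272
  O-H: 4 × 472 = 1888
  Σ(formed) = 5160 kJ
ΔH = Σ(broken) − Σ(formed) = 3770 − 5160 = −1390 kJ

ΔH ≈ −1390 kJ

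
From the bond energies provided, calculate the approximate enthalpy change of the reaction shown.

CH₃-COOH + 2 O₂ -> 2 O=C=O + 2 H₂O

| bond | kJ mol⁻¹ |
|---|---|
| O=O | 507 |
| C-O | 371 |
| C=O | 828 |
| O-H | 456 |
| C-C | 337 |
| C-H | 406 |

ΔH ≈ −912 kJ

Bonds broken (reactants):
  C-C: 1 × 337 = 337
  C-H: 3 × 406 = 1218
  C-O: 1 × 371 = 371
  C=O: 1 × 828 = 828
  O-H: 1 × 456 = 456
  O=O: 2 × 507 = 1014
  Σ(broken) = 4224 kJ
Bonds formed (products):
  C=O: 4 × 828 = 3312
  O-H: 4 × 456 = 1824
  Σ(formed) = 5136 kJ
ΔH = Σ(broken) − Σ(formed) = 4224 − 5136 = −912 kJ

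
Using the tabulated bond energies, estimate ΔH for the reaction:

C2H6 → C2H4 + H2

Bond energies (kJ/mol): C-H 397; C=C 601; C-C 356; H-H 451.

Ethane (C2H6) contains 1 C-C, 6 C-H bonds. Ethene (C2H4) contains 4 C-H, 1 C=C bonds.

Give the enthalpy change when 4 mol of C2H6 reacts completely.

Bonds broken (reactants):
  C-C: 1 × 356 = 356
  C-H: 6 × 397 = 2382
  Σ(broken) = 2738 kJ
Bonds formed (products):
  C-H: 4 × 397 = 1588
  C=C: 1 × 601 = 601
  H-H: 1 × 451 = 451
  Σ(formed) = 2640 kJ
ΔH = Σ(broken) − Σ(formed) = 2738 − 2640 = +98 kJ
For 4× the reaction as written: 4 × (+98) = +392 kJ

ΔH = +392 kJ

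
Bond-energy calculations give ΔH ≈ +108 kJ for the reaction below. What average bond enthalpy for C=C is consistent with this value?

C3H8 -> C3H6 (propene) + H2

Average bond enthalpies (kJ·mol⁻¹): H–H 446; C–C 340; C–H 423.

Let D be the C=C bond energy.
Σ(broken) = 2×340 + 8×423 = 4064
Σ(formed) = 1×340 + 6×423 + 1×D + 1×446 = 3324 + D
ΔH = Σ(broken) − Σ(formed) = (4064) − (3324 + D) = +740 − D
Setting this equal to +108 kJ gives D = 632 kJ/mol.

D(C=C) ≈ 632 kJ/mol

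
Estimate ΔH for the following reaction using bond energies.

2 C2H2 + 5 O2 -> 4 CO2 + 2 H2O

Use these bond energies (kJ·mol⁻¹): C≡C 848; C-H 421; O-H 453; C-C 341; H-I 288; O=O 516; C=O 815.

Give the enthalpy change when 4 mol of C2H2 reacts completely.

ΔH = −4744 kJ

Bonds broken (reactants):
  C≡C: 2 × 848 = 1696
  C-H: 4 × 421 = 1684
  O=O: 5 × 516 = 2580
  Σ(broken) = 5960 kJ
Bonds formed (products):
  C=O: 8 × 815 = 6520
  O-H: 4 × 453 = 1812
  Σ(formed) = 8332 kJ
ΔH = Σ(broken) − Σ(formed) = 5960 − 8332 = −2372 kJ
For 2× the reaction as written: 2 × (−2372) = −4744 kJ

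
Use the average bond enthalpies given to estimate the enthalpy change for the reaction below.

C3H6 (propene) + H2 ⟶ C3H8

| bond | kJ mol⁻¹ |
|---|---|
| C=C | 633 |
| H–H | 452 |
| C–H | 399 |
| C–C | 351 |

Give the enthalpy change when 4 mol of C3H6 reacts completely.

ΔH = −256 kJ

Bonds broken (reactants):
  C–C: 1 × 351 = 351
  C–H: 6 × 399 = 2394
  C=C: 1 × 633 = 633
  H–H: 1 × 452 = 452
  Σ(broken) = 3830 kJ
Bonds formed (products):
  C–C: 2 × 351 = 702
  C–H: 8 × 399 = 3192
  Σ(formed) = 3894 kJ
ΔH = Σ(broken) − Σ(formed) = 3830 − 3894 = −64 kJ
For 4× the reaction as written: 4 × (−64) = −256 kJ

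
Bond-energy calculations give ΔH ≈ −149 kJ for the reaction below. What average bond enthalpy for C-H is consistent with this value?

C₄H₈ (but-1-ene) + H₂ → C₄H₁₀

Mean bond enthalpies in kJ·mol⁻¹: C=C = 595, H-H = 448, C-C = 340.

Let D be the C-H bond energy.
Σ(broken) = 2×340 + 8×D + 1×595 + 1×448 = 1723 + 8D
Σ(formed) = 3×340 + 10×D = 1020 + 10D
ΔH = Σ(broken) − Σ(formed) = (1723 + 8D) − (1020 + 10D) = +703 − 2D
Setting this equal to −149 kJ gives 2D = 852, so D = 426 kJ/mol.

D(C-H) ≈ 426 kJ/mol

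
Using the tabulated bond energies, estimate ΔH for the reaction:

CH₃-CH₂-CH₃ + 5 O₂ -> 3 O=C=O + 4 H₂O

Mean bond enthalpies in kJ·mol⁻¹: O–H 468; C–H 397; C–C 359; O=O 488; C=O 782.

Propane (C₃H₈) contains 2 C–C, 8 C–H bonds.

ΔH ≈ −2102 kJ

Bonds broken (reactants):
  C–C: 2 × 359 = 718
  C–H: 8 × 397 = 3176
  O=O: 5 × 488 = 2440
  Σ(broken) = 6334 kJ
Bonds formed (products):
  C=O: 6 × 782 = 4692
  O–H: 8 × 468 = 3744
  Σ(formed) = 8436 kJ
ΔH = Σ(broken) − Σ(formed) = 6334 − 8436 = −2102 kJ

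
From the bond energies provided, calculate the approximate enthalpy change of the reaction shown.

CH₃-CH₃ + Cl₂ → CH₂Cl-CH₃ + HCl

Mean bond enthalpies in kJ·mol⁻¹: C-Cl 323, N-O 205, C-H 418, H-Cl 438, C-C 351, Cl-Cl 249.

Bonds broken (reactants):
  C-C: 1 × 351 = 351
  C-H: 6 × 418 = 2508
  Cl-Cl: 1 × 249 = 249
  Σ(broken) = 3108 kJ
Bonds formed (products):
  C-C: 1 × 351 = 351
  C-Cl: 1 × 323 = 323
  C-H: 5 × 418 = 2090
  H-Cl: 1 × 438 = 438
  Σ(formed) = 3202 kJ
ΔH = Σ(broken) − Σ(formed) = 3108 − 3202 = −94 kJ

ΔH ≈ −94 kJ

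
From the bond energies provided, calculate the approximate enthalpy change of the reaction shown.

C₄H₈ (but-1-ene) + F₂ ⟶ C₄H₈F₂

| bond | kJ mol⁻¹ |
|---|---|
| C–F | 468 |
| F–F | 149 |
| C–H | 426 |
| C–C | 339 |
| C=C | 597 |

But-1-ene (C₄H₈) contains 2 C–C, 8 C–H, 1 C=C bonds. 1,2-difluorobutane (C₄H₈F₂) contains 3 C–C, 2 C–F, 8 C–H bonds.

Bonds broken (reactants):
  C–C: 2 × 339 = 678
  C–H: 8 × 426 = 3408
  C=C: 1 × 597 = 597
  F–F: 1 × 149 = 149
  Σ(broken) = 4832 kJ
Bonds formed (products):
  C–C: 3 × 339 = 1017
  C–F: 2 × 468 = 936
  C–H: 8 × 426 = 3408
  Σ(formed) = 5361 kJ
ΔH = Σ(broken) − Σ(formed) = 4832 − 5361 = −529 kJ

ΔH ≈ −529 kJ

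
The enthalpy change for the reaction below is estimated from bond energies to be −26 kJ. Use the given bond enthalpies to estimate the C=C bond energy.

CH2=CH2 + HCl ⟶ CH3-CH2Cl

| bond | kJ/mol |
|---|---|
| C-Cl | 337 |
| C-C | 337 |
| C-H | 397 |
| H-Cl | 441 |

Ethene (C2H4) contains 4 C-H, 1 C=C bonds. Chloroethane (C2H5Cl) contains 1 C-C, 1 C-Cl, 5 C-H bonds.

Let D be the C=C bond energy.
Σ(broken) = 4×397 + 1×D + 1×441 = 2029 + D
Σ(formed) = 1×337 + 1×337 + 5×397 = 2659
ΔH = Σ(broken) − Σ(formed) = (2029 + D) − (2659) = −630 + D
Setting this equal to −26 kJ gives D = 604 kJ/mol.

D(C=C) ≈ 604 kJ/mol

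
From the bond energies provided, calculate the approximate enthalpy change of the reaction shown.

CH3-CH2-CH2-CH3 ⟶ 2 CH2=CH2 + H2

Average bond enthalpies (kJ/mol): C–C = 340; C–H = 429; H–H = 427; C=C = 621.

Bonds broken (reactants):
  C–C: 3 × 340 = 1020
  C–H: 10 × 429 = 4290
  Σ(broken) = 5310 kJ
Bonds formed (products):
  C–H: 8 × 429 = 3432
  C=C: 2 × 621 = 1242
  H–H: 1 × 427 = 427
  Σ(formed) = 5101 kJ
ΔH = Σ(broken) − Σ(formed) = 5310 − 5101 = +209 kJ

ΔH ≈ +209 kJ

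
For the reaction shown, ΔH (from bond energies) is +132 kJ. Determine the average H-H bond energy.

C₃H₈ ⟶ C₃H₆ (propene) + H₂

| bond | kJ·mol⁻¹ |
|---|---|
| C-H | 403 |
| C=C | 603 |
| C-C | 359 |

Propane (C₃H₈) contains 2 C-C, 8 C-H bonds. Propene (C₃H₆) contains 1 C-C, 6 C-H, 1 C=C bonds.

D(H-H) ≈ 430 kJ/mol

Let D be the H-H bond energy.
Σ(broken) = 2×359 + 8×403 = 3942
Σ(formed) = 1×359 + 6×403 + 1×603 + 1×D = 3380 + D
ΔH = Σ(broken) − Σ(formed) = (3942) − (3380 + D) = +562 − D
Setting this equal to +132 kJ gives D = 430 kJ/mol.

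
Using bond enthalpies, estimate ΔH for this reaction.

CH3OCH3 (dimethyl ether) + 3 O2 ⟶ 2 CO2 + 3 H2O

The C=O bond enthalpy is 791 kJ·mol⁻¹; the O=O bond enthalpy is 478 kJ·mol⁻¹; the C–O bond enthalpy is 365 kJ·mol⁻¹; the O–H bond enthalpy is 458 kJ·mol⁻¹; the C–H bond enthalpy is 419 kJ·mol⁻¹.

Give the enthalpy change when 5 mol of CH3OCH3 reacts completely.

ΔH = −6170 kJ

Bonds broken (reactants):
  C–H: 6 × 419 = 2514
  C–O: 2 × 365 = 730
  O=O: 3 × 478 = 1434
  Σ(broken) = 4678 kJ
Bonds formed (products):
  C=O: 4 × 791 = 3164
  O–H: 6 × 458 = 2748
  Σ(formed) = 5912 kJ
ΔH = Σ(broken) − Σ(formed) = 4678 − 5912 = −1234 kJ
For 5× the reaction as written: 5 × (−1234) = −6170 kJ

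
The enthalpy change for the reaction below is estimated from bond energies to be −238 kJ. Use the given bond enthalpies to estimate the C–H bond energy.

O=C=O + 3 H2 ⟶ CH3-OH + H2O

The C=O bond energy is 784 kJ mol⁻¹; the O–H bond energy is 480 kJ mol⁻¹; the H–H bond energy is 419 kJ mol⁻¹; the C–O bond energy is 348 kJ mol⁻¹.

Let D be the C–H bond energy.
Σ(broken) = 2×784 + 3×419 = 2825
Σ(formed) = 3×D + 1×348 + 3×480 = 1788 + 3D
ΔH = Σ(broken) − Σ(formed) = (2825) − (1788 + 3D) = +1037 − 3D
Setting this equal to −238 kJ gives 3D = 1275, so D = 425 kJ/mol.

D(C–H) ≈ 425 kJ/mol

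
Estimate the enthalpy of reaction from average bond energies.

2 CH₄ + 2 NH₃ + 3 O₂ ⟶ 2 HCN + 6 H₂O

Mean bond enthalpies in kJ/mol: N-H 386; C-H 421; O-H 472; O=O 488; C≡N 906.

ΔH ≈ −1170 kJ

Bonds broken (reactants):
  C-H: 8 × 421 = 3368
  N-H: 6 × 386 = 2316
  O=O: 3 × 488 = 1464
  Σ(broken) = 7148 kJ
Bonds formed (products):
  C≡N: 2 × 906 = 1812
  C-H: 2 × 421 = 842
  O-H: 12 × 472 = 5664
  Σ(formed) = 8318 kJ
ΔH = Σ(broken) − Σ(formed) = 7148 − 8318 = −1170 kJ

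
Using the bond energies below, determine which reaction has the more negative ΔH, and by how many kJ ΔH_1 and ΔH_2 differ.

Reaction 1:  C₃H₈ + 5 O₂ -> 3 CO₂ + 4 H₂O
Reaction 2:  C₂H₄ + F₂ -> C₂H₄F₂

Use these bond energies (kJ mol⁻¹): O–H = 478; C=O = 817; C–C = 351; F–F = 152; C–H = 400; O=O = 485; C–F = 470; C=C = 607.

Reaction 1:
  Bonds broken (reactants):
    C–C: 2 × 351 = 702
    C–H: 8 × 400 = 3200
    O=O: 5 × 485 = 2425
    Σ(broken) = 6327 kJ
  Bonds formed (products):
    C=O: 6 × 817 = 4902
    O–H: 8 × 478 = 3824
    Σ(formed) = 8726 kJ
  ΔH_1 = 6327 − 8726 = −2399 kJ
Reaction 2:
  Bonds broken (reactants):
    C–H: 4 × 400 = 1600
    C=C: 1 × 607 = 607
    F–F: 1 × 152 = 152
    Σ(broken) = 2359 kJ
  Bonds formed (products):
    C–C: 1 × 351 = 351
    C–F: 2 × 470 = 940
    C–H: 4 × 400 = 1600
    Σ(formed) = 2891 kJ
  ΔH_2 = 2359 − 2891 = −532 kJ
ΔH_1 − ΔH_2 = −1867 kJ, so reaction 1 has the more negative ΔH; |ΔH_1 − ΔH_2| = 1867 kJ.

Reaction 1, by 1867 kJ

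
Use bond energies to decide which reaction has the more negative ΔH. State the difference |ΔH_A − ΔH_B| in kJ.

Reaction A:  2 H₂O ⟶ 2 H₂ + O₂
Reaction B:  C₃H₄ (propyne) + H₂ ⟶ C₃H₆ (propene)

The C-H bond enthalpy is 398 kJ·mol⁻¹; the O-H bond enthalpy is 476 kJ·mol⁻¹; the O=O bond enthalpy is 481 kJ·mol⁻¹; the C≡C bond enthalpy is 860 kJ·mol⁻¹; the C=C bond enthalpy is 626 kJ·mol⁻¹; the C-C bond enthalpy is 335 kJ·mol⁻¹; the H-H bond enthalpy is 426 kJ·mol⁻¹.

Reaction B, by 707 kJ

Reaction A:
  Bonds broken (reactants):
    O-H: 4 × 476 = 1904
    Σ(broken) = 1904 kJ
  Bonds formed (products):
    H-H: 2 × 426 = 852
    O=O: 1 × 481 = 481
    Σ(formed) = 1333 kJ
  ΔH_A = 1904 − 1333 = +571 kJ
Reaction B:
  Bonds broken (reactants):
    C≡C: 1 × 860 = 860
    C-C: 1 × 335 = 335
    C-H: 4 × 398 = 1592
    H-H: 1 × 426 = 426
    Σ(broken) = 3213 kJ
  Bonds formed (products):
    C-C: 1 × 335 = 335
    C-H: 6 × 398 = 2388
    C=C: 1 × 626 = 626
    Σ(formed) = 3349 kJ
  ΔH_B = 3213 − 3349 = −136 kJ
ΔH_A − ΔH_B = +707 kJ, so reaction B has the more negative ΔH; |ΔH_A − ΔH_B| = 707 kJ.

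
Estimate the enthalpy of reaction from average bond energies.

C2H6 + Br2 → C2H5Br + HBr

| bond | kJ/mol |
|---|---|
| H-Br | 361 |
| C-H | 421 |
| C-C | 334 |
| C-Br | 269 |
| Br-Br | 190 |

Bonds broken (reactants):
  Br-Br: 1 × 190 = 190
  C-C: 1 × 334 = 334
  C-H: 6 × 421 = 2526
  Σ(broken) = 3050 kJ
Bonds formed (products):
  C-Br: 1 × 269 = 269
  C-C: 1 × 334 = 334
  C-H: 5 × 421 = 2105
  H-Br: 1 × 361 = 361
  Σ(formed) = 3069 kJ
ΔH = Σ(broken) − Σ(formed) = 3050 − 3069 = −19 kJ

ΔH ≈ −19 kJ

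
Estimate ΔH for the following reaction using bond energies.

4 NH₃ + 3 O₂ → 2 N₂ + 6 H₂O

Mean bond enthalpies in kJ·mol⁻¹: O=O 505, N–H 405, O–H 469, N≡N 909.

ΔH ≈ −1071 kJ

Bonds broken (reactants):
  N–H: 12 × 405 = 4860
  O=O: 3 × 505 = 1515
  Σ(broken) = 6375 kJ
Bonds formed (products):
  N≡N: 2 × 909 = 1818
  O–H: 12 × 469 = 5628
  Σ(formed) = 7446 kJ
ΔH = Σ(broken) − Σ(formed) = 6375 − 7446 = −1071 kJ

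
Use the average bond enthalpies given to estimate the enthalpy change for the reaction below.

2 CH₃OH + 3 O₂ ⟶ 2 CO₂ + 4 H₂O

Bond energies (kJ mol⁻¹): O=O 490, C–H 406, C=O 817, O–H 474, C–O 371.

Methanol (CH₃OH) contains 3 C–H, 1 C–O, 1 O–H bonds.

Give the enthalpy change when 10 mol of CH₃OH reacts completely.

ΔH = −7320 kJ

Bonds broken (reactants):
  C–H: 6 × 406 = 2436
  C–O: 2 × 371 = 742
  O–H: 2 × 474 = 948
  O=O: 3 × 490 = 1470
  Σ(broken) = 5596 kJ
Bonds formed (products):
  C=O: 4 × 817 = 3268
  O–H: 8 × 474 = 3792
  Σ(formed) = 7060 kJ
ΔH = Σ(broken) − Σ(formed) = 5596 − 7060 = −1464 kJ
For 5× the reaction as written: 5 × (−1464) = −7320 kJ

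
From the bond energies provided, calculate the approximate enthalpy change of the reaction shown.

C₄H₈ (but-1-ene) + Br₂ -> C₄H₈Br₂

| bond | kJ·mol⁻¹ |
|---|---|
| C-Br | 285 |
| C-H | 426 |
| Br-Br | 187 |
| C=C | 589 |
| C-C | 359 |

ΔH ≈ −153 kJ

Bonds broken (reactants):
  Br-Br: 1 × 187 = 187
  C-C: 2 × 359 = 718
  C-H: 8 × 426 = 3408
  C=C: 1 × 589 = 589
  Σ(broken) = 4902 kJ
Bonds formed (products):
  C-Br: 2 × 285 = 570
  C-C: 3 × 359 = 1077
  C-H: 8 × 426 = 3408
  Σ(formed) = 5055 kJ
ΔH = Σ(broken) − Σ(formed) = 4902 − 5055 = −153 kJ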